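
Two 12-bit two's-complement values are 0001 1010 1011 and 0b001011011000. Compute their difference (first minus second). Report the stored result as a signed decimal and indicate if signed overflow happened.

0001 1010 1011 → 000110101011 = 427 (signed)
0b001011011000 → 001011011000 = 728 (signed)
Subtract via negate-and-add: invert 001011011000 + 1 = 110100101000 (i.e. -728).
  000110101011
+ 110100101000
= 111011010011
Result 111011010011: MSB = 1 → 3795 − 4096 = -301.
Addends (after negating the subtrahend) have opposite signs, so signed overflow cannot occur.

-301; no overflow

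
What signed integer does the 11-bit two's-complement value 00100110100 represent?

308

MSB is 0, so the value is non-negative: 00100110100 = 308.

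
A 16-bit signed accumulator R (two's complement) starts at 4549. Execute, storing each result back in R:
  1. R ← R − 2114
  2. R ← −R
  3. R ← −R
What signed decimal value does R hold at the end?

Start: R = 4549 = 0001000111000101.
R = 4549 − 2114 = 2435 = 0000100110000011
R = −(2435) = -2435 = 1111011001111101
R = −(-2435) = 2435 = 0000100110000011

2435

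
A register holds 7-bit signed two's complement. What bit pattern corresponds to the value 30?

30 is non-negative, so write it directly in 7 bits: 0011110.

0011110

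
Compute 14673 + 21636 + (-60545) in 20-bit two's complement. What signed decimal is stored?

14673 + 21636 = 36309 (00001000110111010101)
36309 + (-60545) = -24236 (11111010000101010100)

-24236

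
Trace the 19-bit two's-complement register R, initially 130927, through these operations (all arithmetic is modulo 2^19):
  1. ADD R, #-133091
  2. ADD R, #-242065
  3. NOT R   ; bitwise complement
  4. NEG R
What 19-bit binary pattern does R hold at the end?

1000100010111111100

Start: R = 130927 = 0011111111101101111.
R = 130927 + (-133091) = -2164 = 1111111011110001100
R = -2164 + (-242065) = -244229 = 1000100010111111011
R = NOT 1000100010111111011 = 0111011101000000100 = 244228
R = −(244228) = -244228 = 1000100010111111100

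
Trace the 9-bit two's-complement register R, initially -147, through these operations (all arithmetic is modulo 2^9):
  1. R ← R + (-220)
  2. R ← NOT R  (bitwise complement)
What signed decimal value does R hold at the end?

Start: R = -147 = 101101101.
R = -147 + (-220) = -367; wraps to 145 = 010010001
R = NOT 010010001 = 101101110 = -146

-146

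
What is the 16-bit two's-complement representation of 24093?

0101111000011101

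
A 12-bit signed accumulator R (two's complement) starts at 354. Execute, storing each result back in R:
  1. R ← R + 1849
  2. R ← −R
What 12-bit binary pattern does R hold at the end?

Start: R = 354 = 000101100010.
R = 354 + 1849 = 2203; wraps to -1893 = 100010011011
R = −(-1893) = 1893 = 011101100101

011101100101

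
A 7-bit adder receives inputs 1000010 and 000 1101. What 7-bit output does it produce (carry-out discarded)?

  1000010
+ 0001101
= 1001111

1001111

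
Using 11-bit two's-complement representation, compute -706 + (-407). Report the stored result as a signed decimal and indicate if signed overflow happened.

935; overflow

-706 → 10100111110
-407 → 11001101001
  10100111110
+ 11001101001
= 01110100111  (discard carry-out 1)
Result 01110100111: MSB = 0 → value 935.
Both addends are negative but the stored result is non-negative: signed overflow. The true value -706 + (-407) = -1113 lies outside [-1024, 1023].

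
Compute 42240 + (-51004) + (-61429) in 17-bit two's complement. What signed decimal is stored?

42240 + (-51004) = -8764 (11101110111000100)
-8764 + (-61429) = -70193 → wraps to 60879 (01110110111001111)

60879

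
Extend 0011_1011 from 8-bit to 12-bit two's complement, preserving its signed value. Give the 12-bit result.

MSB of 00111011 is 0; replicate it into the new high bits.
0000|00111011 → 000000111011 (still 59).

000000111011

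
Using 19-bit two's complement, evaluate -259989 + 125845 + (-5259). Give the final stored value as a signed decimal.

-259989 + 125845 = -134144 (1011111010000000000)
-134144 + (-5259) = -139403 (1011101111101110101)

-139403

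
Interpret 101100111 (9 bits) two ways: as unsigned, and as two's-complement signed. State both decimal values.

unsigned = 359, signed = -153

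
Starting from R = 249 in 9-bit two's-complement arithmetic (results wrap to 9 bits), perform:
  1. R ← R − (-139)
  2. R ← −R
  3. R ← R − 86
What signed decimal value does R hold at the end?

38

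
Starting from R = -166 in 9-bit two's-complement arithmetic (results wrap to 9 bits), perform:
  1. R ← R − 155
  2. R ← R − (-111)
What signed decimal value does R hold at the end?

-210

Start: R = -166 = 101011010.
R = -166 − 155 = -321; wraps to 191 = 010111111
R = 191 − (-111) = 302; wraps to -210 = 100101110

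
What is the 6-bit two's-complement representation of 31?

31 is non-negative, so write it directly in 6 bits: 011111.

011111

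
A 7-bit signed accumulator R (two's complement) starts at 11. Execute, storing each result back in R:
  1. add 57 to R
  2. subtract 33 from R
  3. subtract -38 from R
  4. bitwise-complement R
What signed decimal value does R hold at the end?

54

Start: R = 11 = 0001011.
R = 11 + 57 = 68; wraps to -60 = 1000100
R = -60 − 33 = -93; wraps to 35 = 0100011
R = 35 − (-38) = 73; wraps to -55 = 1001001
R = NOT 1001001 = 0110110 = 54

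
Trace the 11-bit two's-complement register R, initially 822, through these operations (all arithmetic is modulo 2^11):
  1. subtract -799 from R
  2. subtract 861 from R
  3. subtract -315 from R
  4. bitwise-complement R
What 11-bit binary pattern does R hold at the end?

Start: R = 822 = 01100110110.
R = 822 − (-799) = 1621; wraps to -427 = 11001010101
R = -427 − 861 = -1288; wraps to 760 = 01011111000
R = 760 − (-315) = 1075; wraps to -973 = 10000110011
R = NOT 10000110011 = 01111001100 = 972

01111001100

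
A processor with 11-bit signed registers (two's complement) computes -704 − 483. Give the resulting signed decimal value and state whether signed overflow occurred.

861; overflow

-704 → 10101000000
483 → 00111100011
Subtract via negate-and-add: invert 00111100011 + 1 = 11000011101 (i.e. -483).
  10101000000
+ 11000011101
= 01101011101  (discard carry-out 1)
Result 01101011101: MSB = 0 → value 861.
Both addends (after negating the subtrahend) are negative but the stored result is non-negative: signed overflow. The true value -704 − 483 = -1187 lies outside [-1024, 1023].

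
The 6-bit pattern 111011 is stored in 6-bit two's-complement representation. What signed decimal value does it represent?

MSB is 1, so the value is negative.
Invert: 000100. Add 1: 000101 = 5. So the value is −5.

-5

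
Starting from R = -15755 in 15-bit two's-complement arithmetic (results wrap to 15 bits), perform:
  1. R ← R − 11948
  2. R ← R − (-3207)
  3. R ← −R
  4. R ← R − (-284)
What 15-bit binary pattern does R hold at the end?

Start: R = -15755 = 100001001110101.
R = -15755 − 11948 = -27703; wraps to 5065 = 001001111001001
R = 5065 − (-3207) = 8272 = 010000001010000
R = −(8272) = -8272 = 101111110110000
R = -8272 − (-284) = -7988 = 110000011001100

110000011001100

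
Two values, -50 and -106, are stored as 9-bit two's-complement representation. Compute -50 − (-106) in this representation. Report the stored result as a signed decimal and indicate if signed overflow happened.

-50 → 111001110
-106 → 110010110
Subtract via negate-and-add: invert 110010110 + 1 = 001101010 (i.e. 106).
  111001110
+ 001101010
= 000111000  (discard carry-out 1)
Result 000111000: MSB = 0 → value 56.
Addends (after negating the subtrahend) have opposite signs, so signed overflow cannot occur.

56; no overflow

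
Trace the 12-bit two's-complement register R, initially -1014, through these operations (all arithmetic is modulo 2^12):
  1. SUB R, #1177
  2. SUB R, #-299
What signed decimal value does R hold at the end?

-1892

Start: R = -1014 = 110000001010.
R = -1014 − 1177 = -2191; wraps to 1905 = 011101110001
R = 1905 − (-299) = 2204; wraps to -1892 = 100010011100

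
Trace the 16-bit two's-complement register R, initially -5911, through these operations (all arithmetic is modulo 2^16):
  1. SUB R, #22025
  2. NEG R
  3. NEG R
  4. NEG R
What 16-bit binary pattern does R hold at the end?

Start: R = -5911 = 1110100011101001.
R = -5911 − 22025 = -27936 = 1001001011100000
R = −(-27936) = 27936 = 0110110100100000
R = −(27936) = -27936 = 1001001011100000
R = −(-27936) = 27936 = 0110110100100000

0110110100100000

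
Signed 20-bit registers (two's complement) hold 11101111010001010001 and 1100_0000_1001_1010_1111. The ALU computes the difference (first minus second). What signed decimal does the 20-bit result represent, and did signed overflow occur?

191138; no overflow

11101111010001010001 = -68527 (signed)
1100_0000_1001_1010_1111 → 11000000100110101111 = -259665 (signed)
Subtract via negate-and-add: invert 11000000100110101111 + 1 = 00111111011001010001 (i.e. 259665).
  11101111010001010001
+ 00111111011001010001
= 00101110101010100010  (discard carry-out 1)
Result 00101110101010100010: MSB = 0 → value 191138.
Addends (after negating the subtrahend) have opposite signs, so signed overflow cannot occur.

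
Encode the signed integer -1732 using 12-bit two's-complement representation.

|-1732| = 1732 = 011011000100 in 12 bits.
Invert the bits: 100100111011. Add 1: 100100111100.
Check: 100100111100 reads as 2364 − 4096 = -1732.

100100111100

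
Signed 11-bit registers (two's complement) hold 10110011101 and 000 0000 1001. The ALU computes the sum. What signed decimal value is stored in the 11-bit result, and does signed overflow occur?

10110011101 = -611 (signed)
000 0000 1001 → 00000001001 = 9 (signed)
  10110011101
+ 00000001001
= 10110100110
Result 10110100110: MSB = 1 → 1446 − 2048 = -602.
Addends have opposite signs, so signed overflow cannot occur.

-602; no overflow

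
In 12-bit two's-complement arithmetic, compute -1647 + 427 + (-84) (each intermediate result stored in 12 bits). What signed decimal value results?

-1647 + 427 = -1220 (101100111100)
-1220 + (-84) = -1304 (101011101000)

-1304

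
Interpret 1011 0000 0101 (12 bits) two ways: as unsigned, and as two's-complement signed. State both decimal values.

Unsigned: 101100000101 = 2821.
Signed: MSB=1 → 2821 − 4096 = -1275.

unsigned = 2821, signed = -1275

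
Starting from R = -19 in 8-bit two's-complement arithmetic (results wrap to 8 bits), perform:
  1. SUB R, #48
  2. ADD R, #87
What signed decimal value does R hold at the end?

Start: R = -19 = 11101101.
R = -19 − 48 = -67 = 10111101
R = -67 + 87 = 20 = 00010100

20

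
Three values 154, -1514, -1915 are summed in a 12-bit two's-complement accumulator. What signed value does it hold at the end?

821

154 + (-1514) = -1360 (101010110000)
-1360 + (-1915) = -3275 → wraps to 821 (001100110101)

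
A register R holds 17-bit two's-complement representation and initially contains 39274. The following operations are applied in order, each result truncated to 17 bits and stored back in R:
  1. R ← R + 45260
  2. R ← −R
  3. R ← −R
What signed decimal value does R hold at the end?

-46538

Start: R = 39274 = 01001100101101010.
R = 39274 + 45260 = 84534; wraps to -46538 = 10100101000110110
R = −(-46538) = 46538 = 01011010111001010
R = −(46538) = -46538 = 10100101000110110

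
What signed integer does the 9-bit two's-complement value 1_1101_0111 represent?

-41

MSB is 1, so the value is negative.
Unsigned reading: 471. Subtract 2^9 = 512: 471 − 512 = -41.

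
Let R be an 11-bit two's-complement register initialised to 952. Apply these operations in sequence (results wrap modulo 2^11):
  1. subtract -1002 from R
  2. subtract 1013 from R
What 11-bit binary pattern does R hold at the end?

01110101101

Start: R = 952 = 01110111000.
R = 952 − (-1002) = 1954; wraps to -94 = 11110100010
R = -94 − 1013 = -1107; wraps to 941 = 01110101101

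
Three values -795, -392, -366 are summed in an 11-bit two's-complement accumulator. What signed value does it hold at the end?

-795 + (-392) = -1187 → wraps to 861 (01101011101)
861 + (-366) = 495 (00111101111)

495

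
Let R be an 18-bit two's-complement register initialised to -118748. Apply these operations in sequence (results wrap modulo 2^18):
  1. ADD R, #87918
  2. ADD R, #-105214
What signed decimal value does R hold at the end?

Start: R = -118748 = 100011000000100100.
R = -118748 + 87918 = -30830 = 111000011110010010
R = -30830 + (-105214) = -136044; wraps to 126100 = 011110110010010100

126100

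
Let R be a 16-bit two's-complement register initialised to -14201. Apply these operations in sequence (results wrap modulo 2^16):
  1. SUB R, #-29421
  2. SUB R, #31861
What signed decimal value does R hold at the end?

Start: R = -14201 = 1100100010000111.
R = -14201 − (-29421) = 15220 = 0011101101110100
R = 15220 − 31861 = -16641 = 1011111011111111

-16641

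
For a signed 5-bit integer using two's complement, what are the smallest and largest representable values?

Minimum: −2^4 = -16.
Maximum: 2^4 − 1 = 15.

min = -16, max = 15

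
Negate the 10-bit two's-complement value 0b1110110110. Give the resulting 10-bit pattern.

Invert: 0001001001. Add 1: 0001001010.

0001001010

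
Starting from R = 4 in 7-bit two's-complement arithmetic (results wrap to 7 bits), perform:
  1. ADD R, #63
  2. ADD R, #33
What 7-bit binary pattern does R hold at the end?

1100100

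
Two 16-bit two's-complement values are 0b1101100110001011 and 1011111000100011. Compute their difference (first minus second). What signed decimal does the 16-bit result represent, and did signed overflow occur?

7016; no overflow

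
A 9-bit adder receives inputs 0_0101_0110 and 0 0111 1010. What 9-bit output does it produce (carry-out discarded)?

  001010110
+ 001111010
= 011010000

011010000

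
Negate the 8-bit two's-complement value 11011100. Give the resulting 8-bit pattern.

Invert: 00100011. Add 1: 00100100.

00100100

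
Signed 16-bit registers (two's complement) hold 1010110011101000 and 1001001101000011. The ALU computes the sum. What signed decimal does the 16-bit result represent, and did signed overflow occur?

16427; overflow

1010110011101000 = -21272 (signed)
1001001101000011 = -27837 (signed)
  1010110011101000
+ 1001001101000011
= 0100000000101011  (discard carry-out 1)
Result 0100000000101011: MSB = 0 → value 16427.
Both addends are negative but the stored result is non-negative: signed overflow. The true value -21272 + (-27837) = -49109 lies outside [-32768, 32767].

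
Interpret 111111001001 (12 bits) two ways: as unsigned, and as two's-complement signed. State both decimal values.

Unsigned: 111111001001 = 4041.
Signed: MSB=1 → 4041 − 4096 = -55.

unsigned = 4041, signed = -55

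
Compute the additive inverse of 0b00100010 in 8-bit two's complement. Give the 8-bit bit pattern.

Invert: 11011101. Add 1: 11011110.
Check: 00100010 = 34, 11011110 = -34.

11011110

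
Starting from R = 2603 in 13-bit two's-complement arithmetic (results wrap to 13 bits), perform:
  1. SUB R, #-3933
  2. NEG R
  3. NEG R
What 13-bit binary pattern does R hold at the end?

1100110001000

Start: R = 2603 = 0101000101011.
R = 2603 − (-3933) = 6536; wraps to -1656 = 1100110001000
R = −(-1656) = 1656 = 0011001111000
R = −(1656) = -1656 = 1100110001000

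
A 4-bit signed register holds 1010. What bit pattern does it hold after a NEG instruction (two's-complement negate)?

Invert: 0101. Add 1: 0110.

0110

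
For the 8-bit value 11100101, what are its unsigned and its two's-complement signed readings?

Unsigned: 11100101 = 229.
Signed: MSB=1 → 229 − 256 = -27.

unsigned = 229, signed = -27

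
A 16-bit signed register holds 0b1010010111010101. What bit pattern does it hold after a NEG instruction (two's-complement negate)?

0101101000101011

Invert: 0101101000101010. Add 1: 0101101000101011.
Check: 1010010111010101 = -23083, 0101101000101011 = 23083.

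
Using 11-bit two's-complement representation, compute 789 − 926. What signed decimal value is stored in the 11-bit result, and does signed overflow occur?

-137; no overflow

789 → 01100010101
926 → 01110011110
Subtract via negate-and-add: invert 01110011110 + 1 = 10001100010 (i.e. -926).
  01100010101
+ 10001100010
= 11101110111
Result 11101110111: MSB = 1 → 1911 − 2048 = -137.
Addends (after negating the subtrahend) have opposite signs, so signed overflow cannot occur.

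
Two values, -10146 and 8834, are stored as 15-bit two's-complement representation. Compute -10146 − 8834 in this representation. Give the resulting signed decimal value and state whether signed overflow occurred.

13788; overflow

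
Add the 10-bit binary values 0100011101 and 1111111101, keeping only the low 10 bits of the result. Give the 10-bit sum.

0100011010

  0100011101
+ 1111111101
= 0100011010  (discard carry-out 1)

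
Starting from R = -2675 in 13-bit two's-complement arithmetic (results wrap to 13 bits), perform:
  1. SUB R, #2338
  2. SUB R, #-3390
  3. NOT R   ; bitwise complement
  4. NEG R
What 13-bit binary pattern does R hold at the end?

1100110101010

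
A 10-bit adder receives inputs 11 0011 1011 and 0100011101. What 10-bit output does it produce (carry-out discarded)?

0001011000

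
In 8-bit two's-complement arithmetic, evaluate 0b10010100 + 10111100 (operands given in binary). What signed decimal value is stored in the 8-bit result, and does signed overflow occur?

80; overflow

0b10010100 → 10010100 = -108 (signed)
10111100 = -68 (signed)
  10010100
+ 10111100
= 01010000  (discard carry-out 1)
Result 01010000: MSB = 0 → value 80.
Both addends are negative but the stored result is non-negative: signed overflow. The true value -108 + (-68) = -176 lies outside [-128, 127].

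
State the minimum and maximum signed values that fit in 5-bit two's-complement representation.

min = -16, max = 15

Minimum: −2^4 = -16.
Maximum: 2^4 − 1 = 15.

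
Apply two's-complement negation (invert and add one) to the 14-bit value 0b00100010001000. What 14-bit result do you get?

11011101111000

Invert: 11011101110111. Add 1: 11011101111000.
Check: 00100010001000 = 2184, 11011101111000 = -2184.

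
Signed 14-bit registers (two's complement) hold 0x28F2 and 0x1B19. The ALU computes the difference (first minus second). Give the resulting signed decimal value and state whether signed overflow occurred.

3545; overflow

0x28F2 = 10100011110010 = -5902 (signed)
0x1B19 = 01101100011001 = 6937 (signed)
Subtract via negate-and-add: invert 01101100011001 + 1 = 10010011100111 (i.e. -6937).
  10100011110010
+ 10010011100111
= 00110111011001  (discard carry-out 1)
Result 00110111011001: MSB = 0 → value 3545.
Both addends (after negating the subtrahend) are negative but the stored result is non-negative: signed overflow. The true value -5902 − 6937 = -12839 lies outside [-8192, 8191].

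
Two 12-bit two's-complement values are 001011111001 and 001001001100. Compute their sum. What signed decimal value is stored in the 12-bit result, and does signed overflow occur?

1349; no overflow

001011111001 = 761 (signed)
001001001100 = 588 (signed)
  001011111001
+ 001001001100
= 010101000101
Result 010101000101: MSB = 0 → value 1349.
Both addends are non-negative and so is the stored result: no signed overflow.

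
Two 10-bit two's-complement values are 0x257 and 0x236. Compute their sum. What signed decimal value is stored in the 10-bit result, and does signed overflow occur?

0x257 = 1001010111 = -425 (signed)
0x236 = 1000110110 = -458 (signed)
  1001010111
+ 1000110110
= 0010001101  (discard carry-out 1)
Result 0010001101: MSB = 0 → value 141.
Both addends are negative but the stored result is non-negative: signed overflow. The true value -425 + (-458) = -883 lies outside [-512, 511].

141; overflow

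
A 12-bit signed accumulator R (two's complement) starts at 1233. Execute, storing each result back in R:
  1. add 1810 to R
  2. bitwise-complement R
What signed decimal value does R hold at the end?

1052

Start: R = 1233 = 010011010001.
R = 1233 + 1810 = 3043; wraps to -1053 = 101111100011
R = NOT 101111100011 = 010000011100 = 1052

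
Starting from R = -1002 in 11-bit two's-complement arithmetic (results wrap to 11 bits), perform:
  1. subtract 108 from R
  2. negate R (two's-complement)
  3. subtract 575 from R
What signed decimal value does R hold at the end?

535

Start: R = -1002 = 10000010110.
R = -1002 − 108 = -1110; wraps to 938 = 01110101010
R = −(938) = -938 = 10001010110
R = -938 − 575 = -1513; wraps to 535 = 01000010111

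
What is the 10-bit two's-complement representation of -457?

|-457| = 457 = 0111001001 in 10 bits.
Invert the bits: 1000110110. Add 1: 1000110111.
Check: 1000110111 reads as 567 − 1024 = -457.

1000110111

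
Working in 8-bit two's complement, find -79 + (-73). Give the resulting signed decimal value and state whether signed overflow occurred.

-79 → 10110001
-73 → 10110111
  10110001
+ 10110111
= 01101000  (discard carry-out 1)
Result 01101000: MSB = 0 → value 104.
Both addends are negative but the stored result is non-negative: signed overflow. The true value -79 + (-73) = -152 lies outside [-128, 127].

104; overflow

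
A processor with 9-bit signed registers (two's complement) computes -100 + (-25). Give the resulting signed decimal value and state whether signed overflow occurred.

-125; no overflow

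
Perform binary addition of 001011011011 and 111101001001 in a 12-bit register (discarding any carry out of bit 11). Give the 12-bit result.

001000100100

  001011011011
+ 111101001001
= 001000100100  (discard carry-out 1)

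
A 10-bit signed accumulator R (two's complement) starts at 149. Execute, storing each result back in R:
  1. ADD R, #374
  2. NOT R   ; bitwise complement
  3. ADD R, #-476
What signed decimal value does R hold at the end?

Start: R = 149 = 0010010101.
R = 149 + 374 = 523; wraps to -501 = 1000001011
R = NOT 1000001011 = 0111110100 = 500
R = 500 + (-476) = 24 = 0000011000

24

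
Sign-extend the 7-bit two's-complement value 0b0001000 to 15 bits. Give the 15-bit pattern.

MSB of 0001000 is 0; replicate it into the new high bits.
00000000|0001000 → 000000000001000 (still 8).

000000000001000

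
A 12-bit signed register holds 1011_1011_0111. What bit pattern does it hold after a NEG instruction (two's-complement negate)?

010001001001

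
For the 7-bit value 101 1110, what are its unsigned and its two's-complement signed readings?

Unsigned: 1011110 = 94.
Signed: MSB=1 → 94 − 128 = -34.

unsigned = 94, signed = -34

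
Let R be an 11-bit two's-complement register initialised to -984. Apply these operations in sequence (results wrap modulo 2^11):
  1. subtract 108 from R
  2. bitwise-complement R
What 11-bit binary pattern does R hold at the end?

Start: R = -984 = 10000101000.
R = -984 − 108 = -1092; wraps to 956 = 01110111100
R = NOT 01110111100 = 10001000011 = -957

10001000011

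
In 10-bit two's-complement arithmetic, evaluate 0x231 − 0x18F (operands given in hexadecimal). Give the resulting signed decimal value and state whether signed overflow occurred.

162; overflow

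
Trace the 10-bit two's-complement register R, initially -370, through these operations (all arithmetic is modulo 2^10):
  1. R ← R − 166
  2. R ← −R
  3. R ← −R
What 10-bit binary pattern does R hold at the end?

Start: R = -370 = 1010001110.
R = -370 − 166 = -536; wraps to 488 = 0111101000
R = −(488) = -488 = 1000011000
R = −(-488) = 488 = 0111101000

0111101000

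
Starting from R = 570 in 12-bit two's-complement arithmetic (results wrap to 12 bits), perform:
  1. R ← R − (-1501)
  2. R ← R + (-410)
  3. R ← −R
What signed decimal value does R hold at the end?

Start: R = 570 = 001000111010.
R = 570 − (-1501) = 2071; wraps to -2025 = 100000010111
R = -2025 + (-410) = -2435; wraps to 1661 = 011001111101
R = −(1661) = -1661 = 100110000011

-1661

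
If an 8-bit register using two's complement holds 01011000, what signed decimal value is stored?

MSB is 0, so the value is non-negative: 01011000 = 88.

88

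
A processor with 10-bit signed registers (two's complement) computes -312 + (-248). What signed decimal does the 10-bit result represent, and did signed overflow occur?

-312 → 1011001000
-248 → 1100001000
  1011001000
+ 1100001000
= 0111010000  (discard carry-out 1)
Result 0111010000: MSB = 0 → value 464.
Both addends are negative but the stored result is non-negative: signed overflow. The true value -312 + (-248) = -560 lies outside [-512, 511].

464; overflow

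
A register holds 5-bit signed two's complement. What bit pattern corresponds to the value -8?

|-8| = 8 = 01000 in 5 bits.
Invert the bits: 10111. Add 1: 11000.
Check: 11000 reads as 24 − 32 = -8.

11000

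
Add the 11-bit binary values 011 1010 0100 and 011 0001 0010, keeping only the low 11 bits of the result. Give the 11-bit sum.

11010110110

  01110100100
+ 01100010010
= 11010110110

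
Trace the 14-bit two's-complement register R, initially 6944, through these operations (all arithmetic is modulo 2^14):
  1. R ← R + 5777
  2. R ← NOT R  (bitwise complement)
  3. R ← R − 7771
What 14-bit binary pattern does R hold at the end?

10111111110011

Start: R = 6944 = 01101100100000.
R = 6944 + 5777 = 12721; wraps to -3663 = 11000110110001
R = NOT 11000110110001 = 00111001001110 = 3662
R = 3662 − 7771 = -4109 = 10111111110011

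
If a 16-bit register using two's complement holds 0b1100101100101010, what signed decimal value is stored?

MSB is 1, so the value is negative.
Invert: 0011010011010101. Add 1: 0011010011010110 = 13526. So the value is −13526.

-13526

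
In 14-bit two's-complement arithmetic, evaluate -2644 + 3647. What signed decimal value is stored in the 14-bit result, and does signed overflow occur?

-2644 → 11010110101100
3647 → 00111000111111
  11010110101100
+ 00111000111111
= 00001111101011  (discard carry-out 1)
Result 00001111101011: MSB = 0 → value 1003.
Addends have opposite signs, so signed overflow cannot occur.

1003; no overflow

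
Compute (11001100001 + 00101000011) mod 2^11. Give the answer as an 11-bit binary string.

11110100100

  11001100001
+ 00101000011
= 11110100100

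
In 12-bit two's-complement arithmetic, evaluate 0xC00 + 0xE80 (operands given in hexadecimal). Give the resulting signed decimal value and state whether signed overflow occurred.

-1408; no overflow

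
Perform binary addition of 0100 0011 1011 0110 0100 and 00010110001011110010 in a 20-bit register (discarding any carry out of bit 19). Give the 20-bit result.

01011001111001010110

  01000011101101100100
+ 00010110001011110010
= 01011001111001010110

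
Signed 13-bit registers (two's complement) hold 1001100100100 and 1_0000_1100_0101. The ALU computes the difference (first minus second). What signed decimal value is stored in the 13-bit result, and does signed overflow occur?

607; no overflow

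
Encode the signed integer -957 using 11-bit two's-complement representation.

10001000011

|-957| = 957 = 01110111101 in 11 bits.
Invert the bits: 10001000010. Add 1: 10001000011.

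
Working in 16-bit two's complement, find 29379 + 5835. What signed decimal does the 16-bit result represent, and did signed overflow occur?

-30322; overflow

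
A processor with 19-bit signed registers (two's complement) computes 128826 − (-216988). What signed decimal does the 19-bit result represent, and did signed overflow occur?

-178474; overflow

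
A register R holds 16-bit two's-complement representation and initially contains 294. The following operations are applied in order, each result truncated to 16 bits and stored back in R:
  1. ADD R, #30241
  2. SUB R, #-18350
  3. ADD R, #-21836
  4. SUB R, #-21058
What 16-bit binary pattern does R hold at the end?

1011101111101011

Start: R = 294 = 0000000100100110.
R = 294 + 30241 = 30535 = 0111011101000111
R = 30535 − (-18350) = 48885; wraps to -16651 = 1011111011110101
R = -16651 + (-21836) = -38487; wraps to 27049 = 0110100110101001
R = 27049 − (-21058) = 48107; wraps to -17429 = 1011101111101011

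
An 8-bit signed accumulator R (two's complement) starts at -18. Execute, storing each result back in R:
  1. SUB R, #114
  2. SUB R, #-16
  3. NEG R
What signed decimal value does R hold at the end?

116

Start: R = -18 = 11101110.
R = -18 − 114 = -132; wraps to 124 = 01111100
R = 124 − (-16) = 140; wraps to -116 = 10001100
R = −(-116) = 116 = 01110100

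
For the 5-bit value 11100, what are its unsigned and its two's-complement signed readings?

unsigned = 28, signed = -4

Unsigned: 11100 = 28.
Signed: MSB=1 → 28 − 32 = -4.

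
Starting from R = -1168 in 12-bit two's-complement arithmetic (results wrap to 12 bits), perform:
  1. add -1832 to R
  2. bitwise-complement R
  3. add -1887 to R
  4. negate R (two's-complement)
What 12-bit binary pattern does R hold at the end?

101110101000

Start: R = -1168 = 101101110000.
R = -1168 + (-1832) = -3000; wraps to 1096 = 010001001000
R = NOT 010001001000 = 101110110111 = -1097
R = -1097 + (-1887) = -2984; wraps to 1112 = 010001011000
R = −(1112) = -1112 = 101110101000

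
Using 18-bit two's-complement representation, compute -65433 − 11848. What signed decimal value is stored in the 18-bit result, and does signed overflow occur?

-65433 → 110000000001100111
11848 → 000010111001001000
Subtract via negate-and-add: invert 000010111001001000 + 1 = 111101000110111000 (i.e. -11848).
  110000000001100111
+ 111101000110111000
= 101101001000011111  (discard carry-out 1)
Result 101101001000011111: MSB = 1 → 184863 − 262144 = -77281.
Both addends (after negating the subtrahend) are negative and so is the stored result: no signed overflow.

-77281; no overflow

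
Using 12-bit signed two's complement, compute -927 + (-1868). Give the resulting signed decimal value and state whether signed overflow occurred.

-927 → 110001100001
-1868 → 100010110100
  110001100001
+ 100010110100
= 010100010101  (discard carry-out 1)
Result 010100010101: MSB = 0 → value 1301.
Both addends are negative but the stored result is non-negative: signed overflow. The true value -927 + (-1868) = -2795 lies outside [-2048, 2047].

1301; overflow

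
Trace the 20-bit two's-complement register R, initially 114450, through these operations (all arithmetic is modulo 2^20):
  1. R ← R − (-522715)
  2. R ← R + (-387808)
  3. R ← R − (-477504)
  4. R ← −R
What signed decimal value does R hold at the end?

321715

Start: R = 114450 = 00011011111100010010.
R = 114450 − (-522715) = 637165; wraps to -411411 = 10011011100011101101
R = -411411 + (-387808) = -799219; wraps to 249357 = 00111100111000001101
R = 249357 − (-477504) = 726861; wraps to -321715 = 10110001011101001101
R = −(-321715) = 321715 = 01001110100010110011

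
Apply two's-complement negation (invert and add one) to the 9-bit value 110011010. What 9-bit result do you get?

001100110

Invert: 001100101. Add 1: 001100110.
Check: 110011010 = -102, 001100110 = 102.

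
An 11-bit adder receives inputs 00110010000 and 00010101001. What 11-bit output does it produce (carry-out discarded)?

01000111001

  00110010000
+ 00010101001
= 01000111001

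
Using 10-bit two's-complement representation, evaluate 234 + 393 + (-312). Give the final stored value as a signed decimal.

234 + 393 = 627 → wraps to -397 (1001110011)
-397 + (-312) = -709 → wraps to 315 (0100111011)

315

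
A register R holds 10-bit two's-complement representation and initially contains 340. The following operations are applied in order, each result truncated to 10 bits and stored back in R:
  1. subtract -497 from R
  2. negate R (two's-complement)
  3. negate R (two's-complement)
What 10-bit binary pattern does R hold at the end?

1101000101

Start: R = 340 = 0101010100.
R = 340 − (-497) = 837; wraps to -187 = 1101000101
R = −(-187) = 187 = 0010111011
R = −(187) = -187 = 1101000101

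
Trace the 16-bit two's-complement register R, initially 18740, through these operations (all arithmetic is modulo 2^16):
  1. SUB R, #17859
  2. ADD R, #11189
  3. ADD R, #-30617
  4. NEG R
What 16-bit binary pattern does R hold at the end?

0100100001110011

Start: R = 18740 = 0100100100110100.
R = 18740 − 17859 = 881 = 0000001101110001
R = 881 + 11189 = 12070 = 0010111100100110
R = 12070 + (-30617) = -18547 = 1011011110001101
R = −(-18547) = 18547 = 0100100001110011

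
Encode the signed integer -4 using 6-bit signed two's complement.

111100

|-4| = 4 = 000100 in 6 bits.
Invert the bits: 111011. Add 1: 111100.
Check: 111100 reads as 60 − 64 = -4.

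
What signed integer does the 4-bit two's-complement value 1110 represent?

MSB is 1, so the value is negative.
Invert: 0001. Add 1: 0010 = 2. So the value is −2.

-2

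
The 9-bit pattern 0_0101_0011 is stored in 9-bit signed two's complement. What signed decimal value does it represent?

83

MSB is 0, so the value is non-negative: 001010011 = 83.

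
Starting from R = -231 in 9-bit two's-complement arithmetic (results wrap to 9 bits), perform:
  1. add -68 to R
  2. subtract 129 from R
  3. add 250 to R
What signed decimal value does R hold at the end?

Start: R = -231 = 100011001.
R = -231 + (-68) = -299; wraps to 213 = 011010101
R = 213 − 129 = 84 = 001010100
R = 84 + 250 = 334; wraps to -178 = 101001110

-178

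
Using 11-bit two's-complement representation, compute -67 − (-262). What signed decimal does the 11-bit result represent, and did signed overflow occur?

-67 → 11110111101
-262 → 11011111010
Subtract via negate-and-add: invert 11011111010 + 1 = 00100000110 (i.e. 262).
  11110111101
+ 00100000110
= 00011000011  (discard carry-out 1)
Result 00011000011: MSB = 0 → value 195.
Addends (after negating the subtrahend) have opposite signs, so signed overflow cannot occur.

195; no overflow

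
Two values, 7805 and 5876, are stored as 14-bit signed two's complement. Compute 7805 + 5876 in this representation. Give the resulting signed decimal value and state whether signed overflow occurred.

7805 → 01111001111101
5876 → 01011011110100
  01111001111101
+ 01011011110100
= 11010101110001
Result 11010101110001: MSB = 1 → 13681 − 16384 = -2703.
Both addends are non-negative but the stored result is negative: signed overflow. The true value 7805 + 5876 = 13681 lies outside [-8192, 8191].

-2703; overflow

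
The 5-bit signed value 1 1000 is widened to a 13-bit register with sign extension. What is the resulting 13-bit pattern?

1111111111000

MSB of 11000 is 1; replicate it into the new high bits.
11111111|11000 → 1111111111000 (still -8).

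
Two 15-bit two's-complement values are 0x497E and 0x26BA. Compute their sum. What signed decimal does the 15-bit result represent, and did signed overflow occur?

0x497E = 100100101111110 = -13954 (signed)
0x26BA = 010011010111010 = 9914 (signed)
  100100101111110
+ 010011010111010
= 111000000111000
Result 111000000111000: MSB = 1 → 28728 − 32768 = -4040.
Addends have opposite signs, so signed overflow cannot occur.

-4040; no overflow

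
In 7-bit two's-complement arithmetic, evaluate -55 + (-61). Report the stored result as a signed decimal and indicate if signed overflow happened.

12; overflow

-55 → 1001001
-61 → 1000011
  1001001
+ 1000011
= 0001100  (discard carry-out 1)
Result 0001100: MSB = 0 → value 12.
Both addends are negative but the stored result is non-negative: signed overflow. The true value -55 + (-61) = -116 lies outside [-64, 63].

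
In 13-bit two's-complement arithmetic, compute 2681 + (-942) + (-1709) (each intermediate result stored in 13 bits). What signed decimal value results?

30

2681 + (-942) = 1739 (0011011001011)
1739 + (-1709) = 30 (0000000011110)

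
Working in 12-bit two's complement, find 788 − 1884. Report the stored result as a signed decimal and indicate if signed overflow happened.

-1096; no overflow

788 → 001100010100
1884 → 011101011100
Subtract via negate-and-add: invert 011101011100 + 1 = 100010100100 (i.e. -1884).
  001100010100
+ 100010100100
= 101110111000
Result 101110111000: MSB = 1 → 3000 − 4096 = -1096.
Addends (after negating the subtrahend) have opposite signs, so signed overflow cannot occur.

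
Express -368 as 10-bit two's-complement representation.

1010010000

|-368| = 368 = 0101110000 in 10 bits.
Invert the bits: 1010001111. Add 1: 1010010000.
Check: 1010010000 reads as 656 − 1024 = -368.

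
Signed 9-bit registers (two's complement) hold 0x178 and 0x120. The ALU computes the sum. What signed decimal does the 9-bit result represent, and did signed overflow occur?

152; overflow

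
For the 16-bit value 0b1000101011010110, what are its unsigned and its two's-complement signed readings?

Unsigned: 1000101011010110 = 35542.
Signed: MSB=1 → 35542 − 65536 = -29994.

unsigned = 35542, signed = -29994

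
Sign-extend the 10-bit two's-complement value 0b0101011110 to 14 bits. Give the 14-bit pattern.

MSB of 0101011110 is 0; replicate it into the new high bits.
0000|0101011110 → 00000101011110 (still 350).

00000101011110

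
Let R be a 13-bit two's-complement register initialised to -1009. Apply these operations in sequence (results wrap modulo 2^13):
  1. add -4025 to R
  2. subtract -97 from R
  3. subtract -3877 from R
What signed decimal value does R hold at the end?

-1060

Start: R = -1009 = 1110000001111.
R = -1009 + (-4025) = -5034; wraps to 3158 = 0110001010110
R = 3158 − (-97) = 3255 = 0110010110111
R = 3255 − (-3877) = 7132; wraps to -1060 = 1101111011100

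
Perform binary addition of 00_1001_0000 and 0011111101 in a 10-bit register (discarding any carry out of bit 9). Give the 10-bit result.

0110001101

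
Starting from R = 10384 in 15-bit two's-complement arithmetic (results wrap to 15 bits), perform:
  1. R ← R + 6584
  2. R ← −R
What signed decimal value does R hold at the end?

15800

Start: R = 10384 = 010100010010000.
R = 10384 + 6584 = 16968; wraps to -15800 = 100001001001000
R = −(-15800) = 15800 = 011110110111000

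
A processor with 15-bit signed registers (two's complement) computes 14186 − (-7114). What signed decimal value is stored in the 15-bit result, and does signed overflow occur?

-11468; overflow

14186 → 011011101101010
-7114 → 110010000110110
Subtract via negate-and-add: invert 110010000110110 + 1 = 001101111001010 (i.e. 7114).
  011011101101010
+ 001101111001010
= 101001100110100
Result 101001100110100: MSB = 1 → 21300 − 32768 = -11468.
Both addends (after negating the subtrahend) are non-negative but the stored result is negative: signed overflow. The true value 14186 − (-7114) = 21300 lies outside [-16384, 16383].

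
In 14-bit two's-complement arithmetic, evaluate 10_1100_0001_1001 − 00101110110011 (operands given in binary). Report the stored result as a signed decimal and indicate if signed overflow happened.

-8090; no overflow

10_1100_0001_1001 → 10110000011001 = -5095 (signed)
00101110110011 = 2995 (signed)
Subtract via negate-and-add: invert 00101110110011 + 1 = 11010001001101 (i.e. -2995).
  10110000011001
+ 11010001001101
= 10000001100110  (discard carry-out 1)
Result 10000001100110: MSB = 1 → 8294 − 16384 = -8090.
Both addends (after negating the subtrahend) are negative and so is the stored result: no signed overflow.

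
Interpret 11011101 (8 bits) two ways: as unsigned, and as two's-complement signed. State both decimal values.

unsigned = 221, signed = -35

Unsigned: 11011101 = 221.
Signed: MSB=1 → 221 − 256 = -35.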